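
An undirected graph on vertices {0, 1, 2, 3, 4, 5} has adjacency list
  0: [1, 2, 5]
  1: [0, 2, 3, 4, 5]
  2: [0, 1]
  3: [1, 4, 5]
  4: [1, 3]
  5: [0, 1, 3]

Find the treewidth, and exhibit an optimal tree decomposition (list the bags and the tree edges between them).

Treewidth 2.
Bags: B1 = {0, 1, 5}  B2 = {0, 1, 2}  B3 = {1, 3, 5}  B4 = {1, 3, 4}
Tree: B1–B2, B1–B3, B3–B4

Every bag has size at most 3, so the width is 3 − 1 = 2 and tw(G) ≤ 2. On the other hand G contains the 3-clique {0, 1, 2}. A clique must lie in a single bag of any decomposition, so no decomposition can have width below 2. Hence tw(G) = 2 exactly.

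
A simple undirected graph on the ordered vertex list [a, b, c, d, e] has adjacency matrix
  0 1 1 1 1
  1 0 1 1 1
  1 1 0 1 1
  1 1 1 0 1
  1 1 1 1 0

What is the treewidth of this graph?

4

A width-4 tree decomposition is:
Bags: B1 = {a, b, c, d, e}
Tree: (single bag)
A single bag containing all 5 vertices is trivially a valid decomposition of width 4. For the lower bound, the 5 vertices {a, b, c, d, e} are pairwise adjacent, and any tree decomposition puts a clique entirely inside one bag — forcing width ≥ 4. The upper and lower bounds meet at 4, so that is the treewidth.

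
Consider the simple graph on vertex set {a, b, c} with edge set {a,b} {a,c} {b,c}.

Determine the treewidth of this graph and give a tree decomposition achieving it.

Treewidth 2.
One optimal decomposition is:
Bags: B1 = {a, b, c}
Tree: (single bag)

With just one bag of size 3, the width is 3 − 1 = 2, so tw(G) ≤ 2. For the lower bound, the 3 vertices {a, b, c} are pairwise adjacent, and any tree decomposition puts a clique entirely inside one bag — forcing width ≥ 2. Combining the bounds, tw(G) = 2.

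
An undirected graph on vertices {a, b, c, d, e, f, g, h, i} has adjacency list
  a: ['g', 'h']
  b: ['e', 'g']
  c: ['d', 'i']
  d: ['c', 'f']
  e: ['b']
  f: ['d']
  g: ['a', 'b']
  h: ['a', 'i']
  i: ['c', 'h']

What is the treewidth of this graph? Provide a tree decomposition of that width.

The largest bag has 2 vertices, giving width 1; this decomposition certifies tw(G) ≤ 1. Any graph with an edge has treewidth ≥ 1, and G has the edge f–d. Therefore the treewidth is 1.

Treewidth 1.
Bags: B1 = {d, f}  B2 = {c, d}  B3 = {c, i}  B4 = {h, i}  B5 = {a, h}  B6 = {a, g}  B7 = {b, g}  B8 = {b, e}
Tree: B1–B2, B2–B3, B3–B4, B4–B5, B5–B6, B6–B7, B7–B8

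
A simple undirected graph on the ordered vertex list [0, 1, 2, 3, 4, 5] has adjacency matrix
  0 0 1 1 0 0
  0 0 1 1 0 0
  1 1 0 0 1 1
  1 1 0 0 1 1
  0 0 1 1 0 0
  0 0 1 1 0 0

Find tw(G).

A width-2 tree decomposition is:
Bags: B1 = {0, 2, 3}  B2 = {2, 3, 5}  B3 = {2, 3, 4}  B4 = {1, 2, 3}
Tree: B1–B2, B2–B3, B3–B4
Every bag has size at most 3, so the width is 3 − 1 = 2 and tw(G) ≤ 2. The edges 0–3–5–2–0 form a cycle, so G is not a tree and its treewidth is at least 2. The upper and lower bounds meet at 2, so that is the treewidth.

2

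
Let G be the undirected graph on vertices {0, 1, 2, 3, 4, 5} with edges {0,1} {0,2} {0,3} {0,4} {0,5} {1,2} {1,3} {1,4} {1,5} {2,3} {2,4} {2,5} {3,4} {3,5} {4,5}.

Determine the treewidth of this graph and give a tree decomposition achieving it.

Treewidth 5.
One optimal decomposition is:
Bags: B1 = {0, 1, 2, 3, 4, 5}
Tree: (single bag)

A single bag containing all 6 vertices is trivially a valid decomposition of width 5. On the other hand G contains the 6-clique {0, 1, 2, 3, 4, 5}. A clique must lie in a single bag of any decomposition, so no decomposition can have width below 5. Hence tw(G) = 5 exactly.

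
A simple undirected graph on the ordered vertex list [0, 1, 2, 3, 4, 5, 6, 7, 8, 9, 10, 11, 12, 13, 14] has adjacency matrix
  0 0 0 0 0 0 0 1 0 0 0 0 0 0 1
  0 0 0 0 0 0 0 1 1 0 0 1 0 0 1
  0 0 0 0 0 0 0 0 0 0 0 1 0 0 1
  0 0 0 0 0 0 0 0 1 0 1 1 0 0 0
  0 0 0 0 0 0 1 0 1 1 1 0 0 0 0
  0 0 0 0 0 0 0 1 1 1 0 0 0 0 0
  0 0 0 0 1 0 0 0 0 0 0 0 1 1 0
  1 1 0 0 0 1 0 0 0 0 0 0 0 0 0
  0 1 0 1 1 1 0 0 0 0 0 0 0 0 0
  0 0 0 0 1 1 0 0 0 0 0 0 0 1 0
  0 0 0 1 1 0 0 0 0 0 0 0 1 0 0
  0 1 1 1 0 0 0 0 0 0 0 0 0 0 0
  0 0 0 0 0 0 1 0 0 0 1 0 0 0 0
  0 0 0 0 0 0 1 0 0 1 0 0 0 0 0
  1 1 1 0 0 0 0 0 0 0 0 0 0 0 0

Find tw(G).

3

A width-3 tree decomposition is:
Bags: B1 = {6, 10, 12, 13}  B2 = {4, 6, 10, 13}  B3 = {4, 9, 10, 13}  B4 = {3, 4, 9, 10}  B5 = {3, 4, 8, 9}  B6 = {3, 5, 8, 9}  B7 = {3, 5, 8, 11}  B8 = {1, 5, 8, 11}  B9 = {1, 5, 7, 11}  B10 = {1, 2, 7, 11}  B11 = {1, 2, 7, 14}  B12 = {0, 2, 7, 14}
Tree: B1–B2, B2–B3, B3–B4, B4–B5, B5–B6, B6–B7, B7–B8, B8–B9, B9–B10, B10–B11, B11–B12
Each bag holds 4 vertices, so the decomposition has width 3, which upper-bounds the treewidth. For the lower bound: the 4 vertex sets {6,12,13}, {10}, {4}, {3,5,8,9} are disjoint, each induces a connected subgraph, and every pair is joined by at least one edge of G. Contracting each set to a single vertex therefore yields K_{4} as a minor, and since treewidth is minor-monotone, tw(G) ≥ tw(K_{4}) = 3. Hence tw(G) = 3 exactly.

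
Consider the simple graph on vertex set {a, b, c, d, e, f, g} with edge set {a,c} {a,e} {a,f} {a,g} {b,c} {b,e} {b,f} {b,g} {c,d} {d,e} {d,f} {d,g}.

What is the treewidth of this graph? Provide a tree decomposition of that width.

Treewidth 3.
One such decomposition:
Bags: B1 = {a, b, d, g}  B2 = {a, b, d, e}  B3 = {a, b, d, f}  B4 = {a, b, c, d}
Tree: B1–B2, B2–B3, B3–B4

Each bag holds 4 vertices, so the decomposition has width 3, which upper-bounds the treewidth. For the lower bound: the 4 vertex sets {a,g}, {d,e}, {b}, {f} are disjoint, each induces a connected subgraph, and every pair is joined by at least one edge of G. Contracting each set to a single vertex therefore yields K_{4} as a minor, and since treewidth is minor-monotone, tw(G) ≥ tw(K_{4}) = 3. Therefore the treewidth is 3.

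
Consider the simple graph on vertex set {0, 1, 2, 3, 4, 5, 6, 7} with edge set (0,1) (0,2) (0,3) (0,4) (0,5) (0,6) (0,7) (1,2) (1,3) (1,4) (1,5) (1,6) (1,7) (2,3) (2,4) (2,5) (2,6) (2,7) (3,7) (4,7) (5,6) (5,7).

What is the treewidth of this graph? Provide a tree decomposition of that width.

Each bag holds 5 vertices, so the decomposition has width 4, which upper-bounds the treewidth. Conversely, {0, 1, 2, 5, 6} is a clique of size 5, and the vertices of any clique must share a bag in every tree decomposition; so some bag has ≥ 5 vertices and tw(G) ≥ 4. Combining the bounds, tw(G) = 4.

Treewidth 4.
Bags: B1 = {0, 1, 2, 5, 7}  B2 = {0, 1, 2, 4, 7}  B3 = {0, 1, 2, 3, 7}  B4 = {0, 1, 2, 5, 6}
Tree: B1–B2, B2–B3, B1–B4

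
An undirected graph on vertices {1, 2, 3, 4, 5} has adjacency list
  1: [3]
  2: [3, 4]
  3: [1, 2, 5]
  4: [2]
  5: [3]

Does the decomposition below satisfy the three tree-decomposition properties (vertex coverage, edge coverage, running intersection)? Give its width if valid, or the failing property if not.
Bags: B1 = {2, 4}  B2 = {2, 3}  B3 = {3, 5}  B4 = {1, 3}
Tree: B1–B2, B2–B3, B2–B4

Vertex coverage: the bags together contain {1, 2, 3, 4, 5}, the full vertex set. Edge coverage: each edge of G has both endpoints in at least one bag. Running intersection: for every vertex, the bags containing it form a connected subtree. All three properties hold, so this is a valid tree decomposition of width max|bag| − 1 = 1, and hence tw(G) ≤ 1.

Yes; width 1.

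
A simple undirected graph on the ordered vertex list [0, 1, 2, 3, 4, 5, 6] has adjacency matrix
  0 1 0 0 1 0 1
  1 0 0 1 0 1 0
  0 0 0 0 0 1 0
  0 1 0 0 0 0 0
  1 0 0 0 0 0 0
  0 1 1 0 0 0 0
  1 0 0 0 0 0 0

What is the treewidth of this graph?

1

A width-1 tree decomposition is:
Bags: B1 = {0, 1}  B2 = {1, 3}  B3 = {0, 4}  B4 = {1, 5}  B5 = {2, 5}  B6 = {0, 6}
Tree: B1–B2, B1–B3, B1–B4, B4–B5, B3–B6
Each bag holds 2 vertices, so the decomposition has width 1, which upper-bounds the treewidth. G has an edge, so its treewidth is at least 1. Hence tw(G) = 1 exactly.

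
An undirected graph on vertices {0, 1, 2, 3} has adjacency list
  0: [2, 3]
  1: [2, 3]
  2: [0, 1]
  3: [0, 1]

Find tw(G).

A width-2 tree decomposition is:
Bags: B1 = {0, 2, 3}  B2 = {1, 2, 3}
Tree: B1–B2
Each bag holds 3 vertices, so the decomposition has width 2, which upper-bounds the treewidth. Since 2–0–3–1–2 is a cycle in G, G is not acyclic. Forests are exactly the graphs of treewidth ≤ 1, so tw(G) ≥ 2. Combining the bounds, tw(G) = 2.

2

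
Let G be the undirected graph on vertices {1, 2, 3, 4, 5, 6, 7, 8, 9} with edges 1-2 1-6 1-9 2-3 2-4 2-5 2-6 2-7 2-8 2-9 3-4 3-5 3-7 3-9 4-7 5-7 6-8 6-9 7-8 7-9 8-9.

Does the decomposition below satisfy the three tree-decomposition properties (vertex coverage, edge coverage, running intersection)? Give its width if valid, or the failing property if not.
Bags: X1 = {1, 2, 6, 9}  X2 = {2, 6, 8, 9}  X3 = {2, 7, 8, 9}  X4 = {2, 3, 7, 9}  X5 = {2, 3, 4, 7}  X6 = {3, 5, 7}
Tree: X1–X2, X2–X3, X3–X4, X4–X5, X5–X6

No — edge (2,5) lies in no bag.

A tree decomposition must satisfy three properties: every vertex lies in some bag; for every edge, both endpoints lie together in some bag; and for every vertex, the bags containing it form a connected subtree. Here edge (2,5) lies in no bag, so the decomposition is invalid.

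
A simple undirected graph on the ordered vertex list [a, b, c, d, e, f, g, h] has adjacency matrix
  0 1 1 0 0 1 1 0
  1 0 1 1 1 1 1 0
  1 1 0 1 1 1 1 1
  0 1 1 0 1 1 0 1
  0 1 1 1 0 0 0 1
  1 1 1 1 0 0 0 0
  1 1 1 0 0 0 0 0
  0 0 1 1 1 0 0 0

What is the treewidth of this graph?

3

A width-3 tree decomposition is:
Bags: B1 = {a, b, c, f}  B2 = {a, b, c, g}  B3 = {b, c, d, f}  B4 = {b, c, d, e}  B5 = {c, d, e, h}
Tree: B1–B2, B1–B3, B3–B4, B4–B5
Each bag holds 4 vertices, so the decomposition has width 3, which upper-bounds the treewidth. Conversely, {c, d, e, h} is a clique of size 4, and the vertices of any clique must share a bag in every tree decomposition; so some bag has ≥ 4 vertices and tw(G) ≥ 3. Hence tw(G) = 3 exactly.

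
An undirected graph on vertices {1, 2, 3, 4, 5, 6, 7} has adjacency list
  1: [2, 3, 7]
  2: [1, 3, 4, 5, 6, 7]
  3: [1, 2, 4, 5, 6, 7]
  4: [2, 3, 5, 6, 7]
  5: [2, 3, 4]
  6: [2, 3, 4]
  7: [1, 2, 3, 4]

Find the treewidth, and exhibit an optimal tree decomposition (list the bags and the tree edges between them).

Treewidth 3.
One such decomposition:
Bags: B1 = {2, 3, 4, 7}  B2 = {1, 2, 3, 7}  B3 = {2, 3, 4, 5}  B4 = {2, 3, 4, 6}
Tree: B1–B2, B1–B3, B1–B4

The largest bag has 4 vertices, giving width 3; this decomposition certifies tw(G) ≤ 3. On the other hand G contains the 4-clique {1, 2, 3, 7}. A clique must lie in a single bag of any decomposition, so no decomposition can have width below 3. Combining the bounds, tw(G) = 3.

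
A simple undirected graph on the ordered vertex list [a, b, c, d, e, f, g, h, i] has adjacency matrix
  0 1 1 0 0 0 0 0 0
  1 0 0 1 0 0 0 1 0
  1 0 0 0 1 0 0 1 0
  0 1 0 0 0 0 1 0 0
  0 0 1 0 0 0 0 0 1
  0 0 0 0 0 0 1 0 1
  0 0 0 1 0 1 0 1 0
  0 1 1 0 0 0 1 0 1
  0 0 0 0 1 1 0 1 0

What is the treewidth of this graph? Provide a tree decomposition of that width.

Treewidth 3.
One optimal decomposition is:
Bags: B1 = {a, b, c, d}  B2 = {b, c, d, h}  B3 = {c, d, g, h}  B4 = {c, e, g, h}  B5 = {e, g, h, i}  B6 = {e, f, g, i}
Tree: B1–B2, B2–B3, B3–B4, B4–B5, B5–B6

Every bag has size at most 4, so the width is 4 − 1 = 3 and tw(G) ≤ 3. For the lower bound: the 4 vertex sets {a,b,d}, {c}, {h}, {e,f,g,i} are disjoint, each induces a connected subgraph, and every pair is joined by at least one edge of G. Contracting each set to a single vertex therefore yields K_{4} as a minor, and since treewidth is minor-monotone, tw(G) ≥ tw(K_{4}) = 3. The upper and lower bounds meet at 3, so that is the treewidth.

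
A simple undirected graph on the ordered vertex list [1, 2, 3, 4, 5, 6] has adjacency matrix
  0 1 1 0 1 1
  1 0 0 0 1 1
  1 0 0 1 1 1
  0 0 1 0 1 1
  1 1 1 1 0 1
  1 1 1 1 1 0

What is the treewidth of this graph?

3

A width-3 tree decomposition is:
Bags: B1 = {1, 3, 5, 6}  B2 = {3, 4, 5, 6}  B3 = {1, 2, 5, 6}
Tree: B1–B2, B1–B3
Every bag has size at most 4, so the width is 4 − 1 = 3 and tw(G) ≤ 3. Conversely, {1, 2, 5, 6} is a clique of size 4, and the vertices of any clique must share a bag in every tree decomposition; so some bag has ≥ 4 vertices and tw(G) ≥ 3. Combining the bounds, tw(G) = 3.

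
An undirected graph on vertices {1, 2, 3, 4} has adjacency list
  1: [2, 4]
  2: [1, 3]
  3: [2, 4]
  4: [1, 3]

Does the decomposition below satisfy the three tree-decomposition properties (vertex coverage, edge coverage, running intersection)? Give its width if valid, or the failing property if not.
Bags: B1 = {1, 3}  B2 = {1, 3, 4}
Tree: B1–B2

No — vertex 2 appears in no bag.

A tree decomposition must satisfy three properties: every vertex lies in some bag; for every edge, both endpoints lie together in some bag; and for every vertex, the bags containing it form a connected subtree. Here vertex 2 appears in no bag, so the decomposition is invalid.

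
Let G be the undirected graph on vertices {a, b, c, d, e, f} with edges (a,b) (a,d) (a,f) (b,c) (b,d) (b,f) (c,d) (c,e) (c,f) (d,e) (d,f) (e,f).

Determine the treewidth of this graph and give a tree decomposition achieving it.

Treewidth 3.
Bags: B1 = {b, c, d, f}  B2 = {a, b, d, f}  B3 = {c, d, e, f}
Tree: B1–B2, B1–B3

The largest bag has 4 vertices, giving width 3; this decomposition certifies tw(G) ≤ 3. Conversely, {c, d, e, f} is a clique of size 4, and the vertices of any clique must share a bag in every tree decomposition; so some bag has ≥ 4 vertices and tw(G) ≥ 3. Hence tw(G) = 3 exactly.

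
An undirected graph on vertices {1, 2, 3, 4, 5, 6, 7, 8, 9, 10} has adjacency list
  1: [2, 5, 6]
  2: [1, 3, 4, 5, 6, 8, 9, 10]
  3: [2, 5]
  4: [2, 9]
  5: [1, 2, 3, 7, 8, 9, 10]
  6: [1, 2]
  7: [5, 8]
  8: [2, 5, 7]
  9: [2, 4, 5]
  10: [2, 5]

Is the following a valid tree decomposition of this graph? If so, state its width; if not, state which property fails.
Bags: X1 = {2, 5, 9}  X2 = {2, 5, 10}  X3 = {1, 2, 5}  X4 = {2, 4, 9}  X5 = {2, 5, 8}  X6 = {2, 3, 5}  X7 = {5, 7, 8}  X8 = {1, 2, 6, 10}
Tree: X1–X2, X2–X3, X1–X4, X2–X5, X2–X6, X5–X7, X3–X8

A tree decomposition must satisfy three properties: every vertex lies in some bag; for every edge, both endpoints lie together in some bag; and for every vertex, the bags containing it form a connected subtree. Here bags containing vertex 10 are not connected in the tree, so the decomposition is invalid.

No — bags containing vertex 10 are not connected in the tree.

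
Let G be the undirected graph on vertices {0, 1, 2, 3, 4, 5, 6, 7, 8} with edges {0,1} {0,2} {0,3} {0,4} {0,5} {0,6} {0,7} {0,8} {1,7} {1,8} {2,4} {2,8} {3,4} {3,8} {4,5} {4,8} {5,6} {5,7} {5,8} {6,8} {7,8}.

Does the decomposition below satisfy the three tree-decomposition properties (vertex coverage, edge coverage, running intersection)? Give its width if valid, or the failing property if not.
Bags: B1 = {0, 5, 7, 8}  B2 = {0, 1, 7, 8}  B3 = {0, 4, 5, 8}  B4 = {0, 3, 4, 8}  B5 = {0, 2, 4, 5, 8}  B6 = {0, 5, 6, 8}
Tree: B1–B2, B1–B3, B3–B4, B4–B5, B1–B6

No — bags containing vertex 5 are not connected in the tree.

A tree decomposition must satisfy three properties: every vertex lies in some bag; for every edge, both endpoints lie together in some bag; and for every vertex, the bags containing it form a connected subtree. Here bags containing vertex 5 are not connected in the tree, so the decomposition is invalid.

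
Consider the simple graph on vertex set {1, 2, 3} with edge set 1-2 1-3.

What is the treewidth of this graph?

1

A width-1 tree decomposition is:
Bags: B1 = {1, 3}  B2 = {1, 2}
Tree: B1–B2
Each bag holds 2 vertices, so the decomposition has width 1, which upper-bounds the treewidth. Any graph with an edge has treewidth ≥ 1, and G has the edge 1–3. The upper and lower bounds meet at 1, so that is the treewidth.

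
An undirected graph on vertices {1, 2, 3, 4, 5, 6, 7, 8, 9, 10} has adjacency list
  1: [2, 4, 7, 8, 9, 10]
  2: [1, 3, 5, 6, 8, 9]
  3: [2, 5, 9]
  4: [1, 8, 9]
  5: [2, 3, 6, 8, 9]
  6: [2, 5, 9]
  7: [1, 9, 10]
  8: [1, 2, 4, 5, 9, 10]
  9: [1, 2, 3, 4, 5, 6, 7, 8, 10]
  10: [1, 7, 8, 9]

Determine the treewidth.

A width-3 tree decomposition is:
Bags: B1 = {2, 5, 8, 9}  B2 = {1, 2, 8, 9}  B3 = {1, 8, 9, 10}  B4 = {2, 5, 6, 9}  B5 = {1, 4, 8, 9}  B6 = {2, 3, 5, 9}  B7 = {1, 7, 9, 10}
Tree: B1–B2, B2–B3, B1–B4, B3–B5, B4–B6, B3–B7
Every bag has size at most 4, so the width is 4 − 1 = 3 and tw(G) ≤ 3. For the lower bound, the 4 vertices {1, 2, 8, 9} are pairwise adjacent, and any tree decomposition puts a clique entirely inside one bag — forcing width ≥ 3. The upper and lower bounds meet at 3, so that is the treewidth.

3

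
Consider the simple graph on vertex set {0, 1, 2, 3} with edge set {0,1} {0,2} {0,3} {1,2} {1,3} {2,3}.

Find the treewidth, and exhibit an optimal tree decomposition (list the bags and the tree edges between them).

A single bag containing all 4 vertices is trivially a valid decomposition of width 3. Conversely, {0, 1, 2, 3} is a clique of size 4, and the vertices of any clique must share a bag in every tree decomposition; so some bag has ≥ 4 vertices and tw(G) ≥ 3. Combining the bounds, tw(G) = 3.

Treewidth 3.
One optimal decomposition is:
Bags: B1 = {0, 1, 2, 3}
Tree: (single bag)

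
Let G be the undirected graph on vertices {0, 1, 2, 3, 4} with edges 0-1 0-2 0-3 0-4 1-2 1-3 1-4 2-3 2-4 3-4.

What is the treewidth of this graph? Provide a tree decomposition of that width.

With just one bag of size 5, the width is 5 − 1 = 4, so tw(G) ≤ 4. For the lower bound, the 5 vertices {0, 1, 2, 3, 4} are pairwise adjacent, and any tree decomposition puts a clique entirely inside one bag — forcing width ≥ 4. Hence tw(G) = 4 exactly.

Treewidth 4.
One optimal decomposition is:
Bags: B1 = {0, 1, 2, 3, 4}
Tree: (single bag)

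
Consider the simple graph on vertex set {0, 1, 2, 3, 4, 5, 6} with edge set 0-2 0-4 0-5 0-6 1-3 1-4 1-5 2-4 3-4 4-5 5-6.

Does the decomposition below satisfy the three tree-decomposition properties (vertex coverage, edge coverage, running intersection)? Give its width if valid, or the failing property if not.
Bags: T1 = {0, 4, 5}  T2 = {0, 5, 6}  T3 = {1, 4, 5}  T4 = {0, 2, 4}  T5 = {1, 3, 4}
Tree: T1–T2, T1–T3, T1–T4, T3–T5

Yes; width 2.

Vertex coverage: the bags together contain {0, 1, 2, 3, 4, 5, 6}, the full vertex set. Edge coverage: each edge of G has both endpoints in at least one bag. Running intersection: for every vertex, the bags containing it form a connected subtree. All three properties hold, so this is a valid tree decomposition of width max|bag| − 1 = 2, and hence tw(G) ≤ 2.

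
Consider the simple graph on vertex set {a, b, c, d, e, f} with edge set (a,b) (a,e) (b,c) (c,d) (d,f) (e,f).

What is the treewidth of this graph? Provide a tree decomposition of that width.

Treewidth 2.
One optimal decomposition is:
Bags: B1 = {a, b, c}  B2 = {a, c, e}  B3 = {c, e, f}  B4 = {c, d, f}
Tree: B1–B2, B2–B3, B3–B4

Every bag has size at most 3, so the width is 3 − 1 = 2 and tw(G) ≤ 2. Since c–b–a–e–f–d–c is a cycle in G, G is not acyclic. Forests are exactly the graphs of treewidth ≤ 1, so tw(G) ≥ 2. Therefore the treewidth is 2.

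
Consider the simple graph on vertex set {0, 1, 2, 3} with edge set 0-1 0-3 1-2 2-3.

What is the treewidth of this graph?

2

A width-2 tree decomposition is:
Bags: B1 = {1, 2, 3}  B2 = {0, 1, 3}
Tree: B1–B2
Every bag has size at most 3, so the width is 3 − 1 = 2 and tw(G) ≤ 2. For the lower bound, G contains the cycle 3–2–1–0–3, so G is not a forest; only forests have treewidth ≤ 1, hence tw(G) ≥ 2. The upper and lower bounds meet at 2, so that is the treewidth.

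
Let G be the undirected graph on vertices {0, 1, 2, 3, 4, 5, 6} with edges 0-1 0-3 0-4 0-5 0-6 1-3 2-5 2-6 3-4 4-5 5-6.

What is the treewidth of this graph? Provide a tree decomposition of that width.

Every bag has size at most 3, so the width is 3 − 1 = 2 and tw(G) ≤ 2. On the other hand G contains the 3-clique {0, 1, 3}. A clique must lie in a single bag of any decomposition, so no decomposition can have width below 2. Therefore the treewidth is 2.

Treewidth 2.
One optimal decomposition is:
Bags: B1 = {0, 5, 6}  B2 = {0, 4, 5}  B3 = {0, 3, 4}  B4 = {0, 1, 3}  B5 = {2, 5, 6}
Tree: B1–B2, B2–B3, B3–B4, B1–B5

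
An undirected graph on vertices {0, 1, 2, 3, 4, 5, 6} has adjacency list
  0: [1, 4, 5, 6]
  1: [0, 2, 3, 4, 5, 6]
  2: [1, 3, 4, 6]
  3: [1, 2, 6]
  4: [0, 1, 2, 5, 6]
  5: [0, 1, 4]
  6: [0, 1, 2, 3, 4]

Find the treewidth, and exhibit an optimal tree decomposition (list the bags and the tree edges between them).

Every bag has size at most 4, so the width is 4 − 1 = 3 and tw(G) ≤ 3. For the lower bound, the 4 vertices {1, 2, 3, 6} are pairwise adjacent, and any tree decomposition puts a clique entirely inside one bag — forcing width ≥ 3. Therefore the treewidth is 3.

Treewidth 3.
One optimal decomposition is:
Bags: B1 = {1, 2, 3, 6}  B2 = {1, 2, 4, 6}  B3 = {0, 1, 4, 6}  B4 = {0, 1, 4, 5}
Tree: B1–B2, B2–B3, B3–B4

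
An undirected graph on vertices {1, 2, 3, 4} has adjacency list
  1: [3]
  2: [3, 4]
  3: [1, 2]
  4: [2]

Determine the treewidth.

A width-1 tree decomposition is:
Bags: B1 = {2, 4}  B2 = {2, 3}  B3 = {1, 3}
Tree: B1–B2, B2–B3
The largest bag has 2 vertices, giving width 1; this decomposition certifies tw(G) ≤ 1. G has an edge, so its treewidth is at least 1. Therefore the treewidth is 1.

1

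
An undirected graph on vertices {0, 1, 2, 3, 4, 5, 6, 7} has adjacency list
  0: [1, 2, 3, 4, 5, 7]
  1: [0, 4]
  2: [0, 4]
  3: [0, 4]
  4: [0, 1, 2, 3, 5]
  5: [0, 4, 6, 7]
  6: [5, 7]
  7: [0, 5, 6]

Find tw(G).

2

A width-2 tree decomposition is:
Bags: B1 = {0, 4, 5}  B2 = {0, 3, 4}  B3 = {0, 1, 4}  B4 = {0, 5, 7}  B5 = {0, 2, 4}  B6 = {5, 6, 7}
Tree: B1–B2, B2–B3, B1–B4, B3–B5, B4–B6
Every bag has size at most 3, so the width is 3 − 1 = 2 and tw(G) ≤ 2. Conversely, {0, 1, 4} is a clique of size 3, and the vertices of any clique must share a bag in every tree decomposition; so some bag has ≥ 3 vertices and tw(G) ≥ 2. Hence tw(G) = 2 exactly.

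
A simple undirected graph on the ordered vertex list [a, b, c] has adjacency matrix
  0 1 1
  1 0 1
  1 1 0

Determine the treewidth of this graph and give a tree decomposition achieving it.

With just one bag of size 3, the width is 3 − 1 = 2, so tw(G) ≤ 2. Conversely, {a, b, c} is a clique of size 3, and the vertices of any clique must share a bag in every tree decomposition; so some bag has ≥ 3 vertices and tw(G) ≥ 2. Hence tw(G) = 2 exactly.

Treewidth 2.
One such decomposition:
Bags: B1 = {a, b, c}
Tree: (single bag)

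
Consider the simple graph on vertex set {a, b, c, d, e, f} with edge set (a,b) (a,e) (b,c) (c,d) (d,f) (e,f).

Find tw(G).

2

A width-2 tree decomposition is:
Bags: B1 = {d, e, f}  B2 = {c, d, e}  B3 = {b, c, e}  B4 = {a, b, e}
Tree: B1–B2, B2–B3, B3–B4
The largest bag has 3 vertices, giving width 2; this decomposition certifies tw(G) ≤ 2. The edges e–f–d–c–b–a–e form a cycle, so G is not a tree and its treewidth is at least 2. Hence tw(G) = 2 exactly.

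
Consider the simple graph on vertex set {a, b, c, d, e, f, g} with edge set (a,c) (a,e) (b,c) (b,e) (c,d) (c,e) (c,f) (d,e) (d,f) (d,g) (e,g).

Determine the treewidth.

2

A width-2 tree decomposition is:
Bags: B1 = {c, d, e}  B2 = {b, c, e}  B3 = {a, c, e}  B4 = {d, e, g}  B5 = {c, d, f}
Tree: B1–B2, B1–B3, B1–B4, B1–B5
Each bag holds 3 vertices, so the decomposition has width 2, which upper-bounds the treewidth. Conversely, {d, e, g} is a clique of size 3, and the vertices of any clique must share a bag in every tree decomposition; so some bag has ≥ 3 vertices and tw(G) ≥ 2. Therefore the treewidth is 2.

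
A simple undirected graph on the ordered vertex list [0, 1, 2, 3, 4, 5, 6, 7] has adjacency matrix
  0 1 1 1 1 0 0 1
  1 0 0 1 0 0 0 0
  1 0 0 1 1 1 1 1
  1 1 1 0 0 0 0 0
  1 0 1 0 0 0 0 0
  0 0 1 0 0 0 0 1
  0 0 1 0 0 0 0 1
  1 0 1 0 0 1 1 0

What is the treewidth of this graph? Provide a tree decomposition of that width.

Treewidth 2.
One optimal decomposition is:
Bags: B1 = {0, 2, 7}  B2 = {2, 5, 7}  B3 = {0, 2, 3}  B4 = {0, 1, 3}  B5 = {2, 6, 7}  B6 = {0, 2, 4}
Tree: B1–B2, B1–B3, B3–B4, B1–B5, B1–B6

Every bag has size at most 3, so the width is 3 − 1 = 2 and tw(G) ≤ 2. On the other hand G contains the 3-clique {0, 1, 3}. A clique must lie in a single bag of any decomposition, so no decomposition can have width below 2. Therefore the treewidth is 2.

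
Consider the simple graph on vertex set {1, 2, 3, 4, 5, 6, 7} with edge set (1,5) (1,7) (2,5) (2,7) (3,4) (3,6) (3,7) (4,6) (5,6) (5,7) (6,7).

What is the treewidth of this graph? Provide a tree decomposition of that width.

Treewidth 2.
One such decomposition:
Bags: B1 = {2, 5, 7}  B2 = {5, 6, 7}  B3 = {1, 5, 7}  B4 = {3, 6, 7}  B5 = {3, 4, 6}
Tree: B1–B2, B1–B3, B2–B4, B4–B5

The largest bag has 3 vertices, giving width 2; this decomposition certifies tw(G) ≤ 2. On the other hand G contains the 3-clique {3, 4, 6}. A clique must lie in a single bag of any decomposition, so no decomposition can have width below 2. Therefore the treewidth is 2.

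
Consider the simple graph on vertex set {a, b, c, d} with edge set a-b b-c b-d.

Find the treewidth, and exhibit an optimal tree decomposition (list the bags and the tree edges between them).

Treewidth 1.
Bags: B1 = {b, c}  B2 = {b, d}  B3 = {a, b}
Tree: B1–B2, B1–B3

The largest bag has 2 vertices, giving width 1; this decomposition certifies tw(G) ≤ 1. Any graph with an edge has treewidth ≥ 1, and G has the edge b–c. The upper and lower bounds meet at 1, so that is the treewidth.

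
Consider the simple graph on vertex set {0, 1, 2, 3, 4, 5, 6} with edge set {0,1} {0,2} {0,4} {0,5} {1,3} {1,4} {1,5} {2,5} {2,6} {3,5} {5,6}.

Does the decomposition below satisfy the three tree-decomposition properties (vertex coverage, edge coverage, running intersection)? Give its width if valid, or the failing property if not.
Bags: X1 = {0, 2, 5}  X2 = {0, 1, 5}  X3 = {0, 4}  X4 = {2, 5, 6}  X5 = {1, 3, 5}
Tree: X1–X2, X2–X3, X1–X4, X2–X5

A tree decomposition must satisfy three properties: every vertex lies in some bag; for every edge, both endpoints lie together in some bag; and for every vertex, the bags containing it form a connected subtree. Here edge (1,4) lies in no bag, so the decomposition is invalid.

No — edge (1,4) lies in no bag.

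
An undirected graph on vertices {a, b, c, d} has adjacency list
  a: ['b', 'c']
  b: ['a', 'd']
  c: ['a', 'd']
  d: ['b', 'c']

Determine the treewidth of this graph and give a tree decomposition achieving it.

Treewidth 2.
One such decomposition:
Bags: B1 = {a, b, c}  B2 = {b, c, d}
Tree: B1–B2

Each bag holds 3 vertices, so the decomposition has width 2, which upper-bounds the treewidth. For the lower bound, G contains the cycle c–a–b–d–c, so G is not a forest; only forests have treewidth ≤ 1, hence tw(G) ≥ 2. Therefore the treewidth is 2.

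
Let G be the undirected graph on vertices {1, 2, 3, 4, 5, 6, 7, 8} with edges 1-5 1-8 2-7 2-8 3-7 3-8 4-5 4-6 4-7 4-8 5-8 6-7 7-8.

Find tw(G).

A width-2 tree decomposition is:
Bags: B1 = {4, 5, 8}  B2 = {4, 7, 8}  B3 = {2, 7, 8}  B4 = {3, 7, 8}  B5 = {1, 5, 8}  B6 = {4, 6, 7}
Tree: B1–B2, B2–B3, B3–B4, B1–B5, B2–B6
Each bag holds 3 vertices, so the decomposition has width 2, which upper-bounds the treewidth. On the other hand G contains the 3-clique {1, 5, 8}. A clique must lie in a single bag of any decomposition, so no decomposition can have width below 2. Combining the bounds, tw(G) = 2.

2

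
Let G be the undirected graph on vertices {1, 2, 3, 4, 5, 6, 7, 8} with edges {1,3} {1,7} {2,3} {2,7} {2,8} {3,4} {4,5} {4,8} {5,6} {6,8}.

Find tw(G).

A width-2 tree decomposition is:
Bags: B1 = {5, 6, 8}  B2 = {4, 5, 8}  B3 = {2, 4, 8}  B4 = {2, 3, 4}  B5 = {2, 3, 7}  B6 = {1, 3, 7}
Tree: B1–B2, B2–B3, B3–B4, B4–B5, B5–B6
The largest bag has 3 vertices, giving width 2; this decomposition certifies tw(G) ≤ 2. Since 6–5–4–8–6 is a cycle in G, G is not acyclic. Forests are exactly the graphs of treewidth ≤ 1, so tw(G) ≥ 2. Hence tw(G) = 2 exactly.

2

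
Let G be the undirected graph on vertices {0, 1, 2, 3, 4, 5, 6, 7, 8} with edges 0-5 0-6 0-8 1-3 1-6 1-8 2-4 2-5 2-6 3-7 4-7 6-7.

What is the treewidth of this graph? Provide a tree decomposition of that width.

Treewidth 3.
Bags: B1 = {1, 3, 4, 7}  B2 = {1, 4, 6, 7}  B3 = {1, 2, 4, 6}  B4 = {1, 2, 6, 8}  B5 = {0, 2, 6, 8}  B6 = {0, 2, 5, 8}
Tree: B1–B2, B2–B3, B3–B4, B4–B5, B5–B6

The largest bag has 4 vertices, giving width 3; this decomposition certifies tw(G) ≤ 3. For the lower bound: the 4 vertex sets {3,4,7}, {1}, {6}, {0,2,5,8} are disjoint, each induces a connected subgraph, and every pair is joined by at least one edge of G. Contracting each set to a single vertex therefore yields K_{4} as a minor, and since treewidth is minor-monotone, tw(G) ≥ tw(K_{4}) = 3. The upper and lower bounds meet at 3, so that is the treewidth.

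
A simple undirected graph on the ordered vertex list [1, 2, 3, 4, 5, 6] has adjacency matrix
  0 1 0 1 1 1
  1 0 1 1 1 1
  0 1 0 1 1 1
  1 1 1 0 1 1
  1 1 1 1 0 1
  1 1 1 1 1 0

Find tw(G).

A width-4 tree decomposition is:
Bags: B1 = {2, 3, 4, 5, 6}  B2 = {1, 2, 4, 5, 6}
Tree: B1–B2
Each bag holds 5 vertices, so the decomposition has width 4, which upper-bounds the treewidth. For the lower bound, the 5 vertices {1, 2, 4, 5, 6} are pairwise adjacent, and any tree decomposition puts a clique entirely inside one bag — forcing width ≥ 4. The upper and lower bounds meet at 4, so that is the treewidth.

4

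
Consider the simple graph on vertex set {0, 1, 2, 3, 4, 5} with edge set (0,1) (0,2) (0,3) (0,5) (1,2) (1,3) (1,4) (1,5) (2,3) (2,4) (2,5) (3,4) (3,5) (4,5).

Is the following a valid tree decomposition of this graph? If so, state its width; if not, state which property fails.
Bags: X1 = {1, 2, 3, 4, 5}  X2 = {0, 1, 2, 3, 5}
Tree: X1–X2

Every vertex of G appears in some bag (union = {0, 1, 2, 3, 4, 5}); every edge is covered by a bag; and for each vertex v the set of bags containing v is connected in the bag tree. The decomposition is therefore valid. The largest bag has 5 vertices, so the width is 4.

Yes; width 4.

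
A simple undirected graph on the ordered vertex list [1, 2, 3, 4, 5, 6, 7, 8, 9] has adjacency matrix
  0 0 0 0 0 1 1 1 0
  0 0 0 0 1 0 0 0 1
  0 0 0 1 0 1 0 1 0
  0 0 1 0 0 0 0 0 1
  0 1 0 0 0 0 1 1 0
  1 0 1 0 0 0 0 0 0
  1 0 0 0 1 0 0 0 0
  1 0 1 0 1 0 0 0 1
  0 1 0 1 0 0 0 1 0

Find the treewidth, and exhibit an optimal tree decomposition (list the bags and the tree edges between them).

Treewidth 3.
Bags: B1 = {2, 4, 5, 9}  B2 = {4, 5, 8, 9}  B3 = {3, 4, 5, 8}  B4 = {3, 5, 7, 8}  B5 = {1, 3, 7, 8}  B6 = {1, 3, 6, 7}
Tree: B1–B2, B2–B3, B3–B4, B4–B5, B5–B6

The largest bag has 4 vertices, giving width 3; this decomposition certifies tw(G) ≤ 3. For the lower bound: the 4 vertex sets {2,4,9}, {5}, {8}, {1,3,6,7} are disjoint, each induces a connected subgraph, and every pair is joined by at least one edge of G. Contracting each set to a single vertex therefore yields K_{4} as a minor, and since treewidth is minor-monotone, tw(G) ≥ tw(K_{4}) = 3. Combining the bounds, tw(G) = 3.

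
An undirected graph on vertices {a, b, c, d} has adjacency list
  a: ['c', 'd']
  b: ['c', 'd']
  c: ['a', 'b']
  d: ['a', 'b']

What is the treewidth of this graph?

2

A width-2 tree decomposition is:
Bags: B1 = {a, b, c}  B2 = {a, b, d}
Tree: B1–B2
Every bag has size at most 3, so the width is 3 − 1 = 2 and tw(G) ≤ 2. Since a–c–b–d–a is a cycle in G, G is not acyclic. Forests are exactly the graphs of treewidth ≤ 1, so tw(G) ≥ 2. The upper and lower bounds meet at 2, so that is the treewidth.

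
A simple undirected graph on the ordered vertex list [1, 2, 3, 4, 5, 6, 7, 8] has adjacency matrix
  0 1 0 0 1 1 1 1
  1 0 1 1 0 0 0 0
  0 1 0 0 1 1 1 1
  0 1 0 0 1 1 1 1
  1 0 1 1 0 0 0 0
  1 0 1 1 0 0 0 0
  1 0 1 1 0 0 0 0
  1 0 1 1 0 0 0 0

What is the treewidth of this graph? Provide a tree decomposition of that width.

Every bag has size at most 4, so the width is 4 − 1 = 3 and tw(G) ≤ 3. For the lower bound: the 4 vertex sets {1,2}, {3,7}, {4}, {8} are disjoint, each induces a connected subgraph, and every pair is joined by at least one edge of G. Contracting each set to a single vertex therefore yields K_{4} as a minor, and since treewidth is minor-monotone, tw(G) ≥ tw(K_{4}) = 3. Therefore the treewidth is 3.

Treewidth 3.
One such decomposition:
Bags: B1 = {1, 2, 3, 4}  B2 = {1, 3, 4, 7}  B3 = {1, 3, 4, 8}  B4 = {1, 3, 4, 6}  B5 = {1, 3, 4, 5}
Tree: B1–B2, B2–B3, B3–B4, B4–B5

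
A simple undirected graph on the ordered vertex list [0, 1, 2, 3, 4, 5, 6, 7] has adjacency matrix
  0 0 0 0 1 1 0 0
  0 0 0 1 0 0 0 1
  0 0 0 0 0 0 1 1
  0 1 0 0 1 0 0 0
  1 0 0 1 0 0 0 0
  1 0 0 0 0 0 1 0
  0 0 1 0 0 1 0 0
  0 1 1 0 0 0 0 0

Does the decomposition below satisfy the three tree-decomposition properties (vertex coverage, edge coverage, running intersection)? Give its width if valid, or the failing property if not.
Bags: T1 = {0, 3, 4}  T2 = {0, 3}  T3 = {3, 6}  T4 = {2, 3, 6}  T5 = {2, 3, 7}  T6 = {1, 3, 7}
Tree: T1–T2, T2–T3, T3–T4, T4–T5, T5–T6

A tree decomposition must satisfy three properties: every vertex lies in some bag; for every edge, both endpoints lie together in some bag; and for every vertex, the bags containing it form a connected subtree. Here vertex 5 appears in no bag, so the decomposition is invalid.

No — vertex 5 appears in no bag.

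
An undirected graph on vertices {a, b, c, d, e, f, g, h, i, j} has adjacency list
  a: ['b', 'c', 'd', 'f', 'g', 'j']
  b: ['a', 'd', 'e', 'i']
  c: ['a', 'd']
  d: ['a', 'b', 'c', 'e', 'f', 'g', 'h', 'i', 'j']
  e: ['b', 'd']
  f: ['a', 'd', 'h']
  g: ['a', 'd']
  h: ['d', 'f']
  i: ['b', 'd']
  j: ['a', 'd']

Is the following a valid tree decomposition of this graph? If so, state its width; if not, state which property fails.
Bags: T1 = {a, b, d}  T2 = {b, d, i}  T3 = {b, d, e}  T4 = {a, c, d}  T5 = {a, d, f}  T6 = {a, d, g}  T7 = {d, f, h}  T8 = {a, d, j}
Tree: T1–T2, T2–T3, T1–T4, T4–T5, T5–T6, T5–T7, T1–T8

Every vertex of G appears in some bag (union = {a, b, c, d, e, f, g, h, i, j}); every edge is covered by a bag; and for each vertex v the set of bags containing v is connected in the bag tree. The decomposition is therefore valid. The largest bag has 3 vertices, so the width is 2.

Yes; width 2.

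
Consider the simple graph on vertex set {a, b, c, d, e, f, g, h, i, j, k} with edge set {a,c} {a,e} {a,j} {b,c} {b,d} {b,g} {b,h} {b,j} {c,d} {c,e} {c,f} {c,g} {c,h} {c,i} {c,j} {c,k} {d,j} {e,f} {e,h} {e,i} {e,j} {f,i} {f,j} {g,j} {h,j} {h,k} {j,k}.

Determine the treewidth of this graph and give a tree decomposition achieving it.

Every bag has size at most 4, so the width is 4 − 1 = 3 and tw(G) ≤ 3. Conversely, {b, c, d, j} is a clique of size 4, and the vertices of any clique must share a bag in every tree decomposition; so some bag has ≥ 4 vertices and tw(G) ≥ 3. Therefore the treewidth is 3.

Treewidth 3.
One such decomposition:
Bags: B1 = {b, c, h, j}  B2 = {c, e, h, j}  B3 = {a, c, e, j}  B4 = {b, c, g, j}  B5 = {c, h, j, k}  B6 = {c, e, f, j}  B7 = {c, e, f, i}  B8 = {b, c, d, j}
Tree: B1–B2, B2–B3, B1–B4, B1–B5, B2–B6, B6–B7, B1–B8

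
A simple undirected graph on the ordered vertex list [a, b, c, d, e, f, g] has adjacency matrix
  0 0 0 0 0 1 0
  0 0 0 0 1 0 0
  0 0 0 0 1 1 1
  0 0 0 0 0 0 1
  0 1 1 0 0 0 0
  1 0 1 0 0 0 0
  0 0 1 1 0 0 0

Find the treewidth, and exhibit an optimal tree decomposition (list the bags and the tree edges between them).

Treewidth 1.
Bags: B1 = {c, g}  B2 = {d, g}  B3 = {c, e}  B4 = {b, e}  B5 = {c, f}  B6 = {a, f}
Tree: B1–B2, B1–B3, B3–B4, B1–B5, B5–B6

The largest bag has 2 vertices, giving width 1; this decomposition certifies tw(G) ≤ 1. Since G has at least one edge (e.g. c–g), it is not an edgeless graph, so tw(G) ≥ 1. Hence tw(G) = 1 exactly.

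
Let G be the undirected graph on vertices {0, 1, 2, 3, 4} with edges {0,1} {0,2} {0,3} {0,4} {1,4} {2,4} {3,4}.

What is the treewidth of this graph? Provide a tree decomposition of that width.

Treewidth 2.
One optimal decomposition is:
Bags: B1 = {0, 2, 4}  B2 = {0, 1, 4}  B3 = {0, 3, 4}
Tree: B1–B2, B2–B3

Each bag holds 3 vertices, so the decomposition has width 2, which upper-bounds the treewidth. Conversely, {0, 1, 4} is a clique of size 3, and the vertices of any clique must share a bag in every tree decomposition; so some bag has ≥ 3 vertices and tw(G) ≥ 2. The upper and lower bounds meet at 2, so that is the treewidth.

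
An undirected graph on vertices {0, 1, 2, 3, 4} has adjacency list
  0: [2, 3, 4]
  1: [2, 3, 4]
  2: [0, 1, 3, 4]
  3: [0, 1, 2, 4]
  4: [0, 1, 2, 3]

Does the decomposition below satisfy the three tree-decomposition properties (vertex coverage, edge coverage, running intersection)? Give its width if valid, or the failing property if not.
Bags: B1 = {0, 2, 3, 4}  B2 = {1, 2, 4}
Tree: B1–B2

No — edge (3,1) lies in no bag.

A tree decomposition must satisfy three properties: every vertex lies in some bag; for every edge, both endpoints lie together in some bag; and for every vertex, the bags containing it form a connected subtree. Here edge (3,1) lies in no bag, so the decomposition is invalid.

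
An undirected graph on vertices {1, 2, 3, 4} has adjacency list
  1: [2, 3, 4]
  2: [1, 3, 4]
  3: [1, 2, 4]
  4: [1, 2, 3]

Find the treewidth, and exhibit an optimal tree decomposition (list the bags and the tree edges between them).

Treewidth 3.
One such decomposition:
Bags: B1 = {1, 2, 3, 4}
Tree: (single bag)

A single bag containing all 4 vertices is trivially a valid decomposition of width 3. On the other hand G contains the 4-clique {1, 2, 3, 4}. A clique must lie in a single bag of any decomposition, so no decomposition can have width below 3. Therefore the treewidth is 3.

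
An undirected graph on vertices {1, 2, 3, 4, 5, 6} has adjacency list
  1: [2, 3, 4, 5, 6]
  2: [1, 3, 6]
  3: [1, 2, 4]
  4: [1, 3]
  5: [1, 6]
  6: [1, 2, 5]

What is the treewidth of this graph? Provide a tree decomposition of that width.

Treewidth 2.
Bags: B1 = {1, 5, 6}  B2 = {1, 2, 6}  B3 = {1, 2, 3}  B4 = {1, 3, 4}
Tree: B1–B2, B2–B3, B3–B4

Every bag has size at most 3, so the width is 3 − 1 = 2 and tw(G) ≤ 2. Conversely, {1, 2, 3} is a clique of size 3, and the vertices of any clique must share a bag in every tree decomposition; so some bag has ≥ 3 vertices and tw(G) ≥ 2. Combining the bounds, tw(G) = 2.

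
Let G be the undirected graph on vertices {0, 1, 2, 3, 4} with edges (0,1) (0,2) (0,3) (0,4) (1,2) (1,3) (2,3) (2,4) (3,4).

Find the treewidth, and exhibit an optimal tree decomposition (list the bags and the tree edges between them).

Treewidth 3.
Bags: B1 = {0, 2, 3, 4}  B2 = {0, 1, 2, 3}
Tree: B1–B2

Each bag holds 4 vertices, so the decomposition has width 3, which upper-bounds the treewidth. Conversely, {0, 1, 2, 3} is a clique of size 4, and the vertices of any clique must share a bag in every tree decomposition; so some bag has ≥ 4 vertices and tw(G) ≥ 3. The upper and lower bounds meet at 3, so that is the treewidth.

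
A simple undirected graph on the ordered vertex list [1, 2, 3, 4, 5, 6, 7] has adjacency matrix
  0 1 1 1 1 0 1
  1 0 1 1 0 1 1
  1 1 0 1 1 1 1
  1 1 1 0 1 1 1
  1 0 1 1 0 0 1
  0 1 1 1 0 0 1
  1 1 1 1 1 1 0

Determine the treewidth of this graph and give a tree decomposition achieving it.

Treewidth 4.
Bags: B1 = {1, 2, 3, 4, 7}  B2 = {2, 3, 4, 6, 7}  B3 = {1, 3, 4, 5, 7}
Tree: B1–B2, B1–B3

The largest bag has 5 vertices, giving width 4; this decomposition certifies tw(G) ≤ 4. Conversely, {1, 2, 3, 4, 7} is a clique of size 5, and the vertices of any clique must share a bag in every tree decomposition; so some bag has ≥ 5 vertices and tw(G) ≥ 4. Hence tw(G) = 4 exactly.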